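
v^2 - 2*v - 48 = (v - 8)*(v + 6)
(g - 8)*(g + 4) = g^2 - 4*g - 32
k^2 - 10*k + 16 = (k - 8)*(k - 2)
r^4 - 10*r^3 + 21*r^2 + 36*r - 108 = (r - 6)*(r - 3)^2*(r + 2)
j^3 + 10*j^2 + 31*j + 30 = (j + 2)*(j + 3)*(j + 5)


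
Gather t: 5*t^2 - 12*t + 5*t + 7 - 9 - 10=5*t^2 - 7*t - 12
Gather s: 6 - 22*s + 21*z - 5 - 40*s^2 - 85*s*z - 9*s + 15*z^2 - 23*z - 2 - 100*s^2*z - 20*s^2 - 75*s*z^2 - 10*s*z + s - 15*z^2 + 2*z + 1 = s^2*(-100*z - 60) + s*(-75*z^2 - 95*z - 30)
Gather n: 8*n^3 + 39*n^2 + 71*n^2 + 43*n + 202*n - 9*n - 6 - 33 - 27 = 8*n^3 + 110*n^2 + 236*n - 66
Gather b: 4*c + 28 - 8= 4*c + 20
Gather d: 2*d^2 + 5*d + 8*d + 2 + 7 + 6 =2*d^2 + 13*d + 15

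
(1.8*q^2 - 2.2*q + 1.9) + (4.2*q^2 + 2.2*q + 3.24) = 6.0*q^2 + 5.14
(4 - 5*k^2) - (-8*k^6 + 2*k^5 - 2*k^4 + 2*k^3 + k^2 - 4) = 8*k^6 - 2*k^5 + 2*k^4 - 2*k^3 - 6*k^2 + 8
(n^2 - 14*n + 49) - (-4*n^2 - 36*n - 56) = 5*n^2 + 22*n + 105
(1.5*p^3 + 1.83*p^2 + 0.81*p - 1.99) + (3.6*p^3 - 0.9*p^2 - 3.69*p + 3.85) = 5.1*p^3 + 0.93*p^2 - 2.88*p + 1.86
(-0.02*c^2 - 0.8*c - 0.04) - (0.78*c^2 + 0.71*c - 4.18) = -0.8*c^2 - 1.51*c + 4.14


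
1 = 1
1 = 1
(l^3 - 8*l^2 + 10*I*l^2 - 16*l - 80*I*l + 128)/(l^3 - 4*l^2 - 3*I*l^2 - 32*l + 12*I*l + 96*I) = (l^2 + 10*I*l - 16)/(l^2 + l*(4 - 3*I) - 12*I)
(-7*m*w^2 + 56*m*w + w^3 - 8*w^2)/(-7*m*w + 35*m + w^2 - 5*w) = w*(w - 8)/(w - 5)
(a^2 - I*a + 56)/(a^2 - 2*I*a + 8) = (a^2 - I*a + 56)/(a^2 - 2*I*a + 8)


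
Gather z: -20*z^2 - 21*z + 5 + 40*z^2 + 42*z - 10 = 20*z^2 + 21*z - 5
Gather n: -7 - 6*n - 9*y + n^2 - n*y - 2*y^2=n^2 + n*(-y - 6) - 2*y^2 - 9*y - 7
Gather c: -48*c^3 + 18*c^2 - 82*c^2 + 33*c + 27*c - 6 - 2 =-48*c^3 - 64*c^2 + 60*c - 8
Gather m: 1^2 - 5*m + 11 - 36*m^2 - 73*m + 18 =-36*m^2 - 78*m + 30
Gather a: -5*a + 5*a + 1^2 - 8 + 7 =0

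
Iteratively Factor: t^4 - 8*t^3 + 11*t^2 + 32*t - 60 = (t - 2)*(t^3 - 6*t^2 - t + 30) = (t - 2)*(t + 2)*(t^2 - 8*t + 15) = (t - 3)*(t - 2)*(t + 2)*(t - 5)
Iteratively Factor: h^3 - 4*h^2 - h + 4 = (h - 4)*(h^2 - 1) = (h - 4)*(h - 1)*(h + 1)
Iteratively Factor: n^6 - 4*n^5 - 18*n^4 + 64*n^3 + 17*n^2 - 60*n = (n)*(n^5 - 4*n^4 - 18*n^3 + 64*n^2 + 17*n - 60) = n*(n - 5)*(n^4 + n^3 - 13*n^2 - n + 12) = n*(n - 5)*(n - 3)*(n^3 + 4*n^2 - n - 4) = n*(n - 5)*(n - 3)*(n + 1)*(n^2 + 3*n - 4) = n*(n - 5)*(n - 3)*(n + 1)*(n + 4)*(n - 1)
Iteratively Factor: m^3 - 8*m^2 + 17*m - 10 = (m - 2)*(m^2 - 6*m + 5) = (m - 5)*(m - 2)*(m - 1)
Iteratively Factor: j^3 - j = (j - 1)*(j^2 + j) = (j - 1)*(j + 1)*(j)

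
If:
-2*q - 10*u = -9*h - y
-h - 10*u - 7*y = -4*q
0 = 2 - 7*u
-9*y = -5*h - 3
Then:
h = 645/896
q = 1951/896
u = 2/7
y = 657/896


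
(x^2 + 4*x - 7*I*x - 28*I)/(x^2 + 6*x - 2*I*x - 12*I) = (x^2 + x*(4 - 7*I) - 28*I)/(x^2 + 2*x*(3 - I) - 12*I)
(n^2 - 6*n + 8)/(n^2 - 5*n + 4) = (n - 2)/(n - 1)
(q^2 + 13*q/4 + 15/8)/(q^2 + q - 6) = (q^2 + 13*q/4 + 15/8)/(q^2 + q - 6)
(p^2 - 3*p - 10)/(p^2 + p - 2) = (p - 5)/(p - 1)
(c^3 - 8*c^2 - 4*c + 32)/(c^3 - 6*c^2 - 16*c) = (c - 2)/c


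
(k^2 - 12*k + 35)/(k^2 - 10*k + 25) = (k - 7)/(k - 5)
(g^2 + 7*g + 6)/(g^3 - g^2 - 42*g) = (g + 1)/(g*(g - 7))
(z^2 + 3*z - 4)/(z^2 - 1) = (z + 4)/(z + 1)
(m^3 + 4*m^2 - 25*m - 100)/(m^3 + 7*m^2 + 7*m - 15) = (m^2 - m - 20)/(m^2 + 2*m - 3)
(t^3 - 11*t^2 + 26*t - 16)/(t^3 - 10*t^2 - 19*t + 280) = (t^2 - 3*t + 2)/(t^2 - 2*t - 35)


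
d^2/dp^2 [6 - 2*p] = 0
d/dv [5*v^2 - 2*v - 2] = 10*v - 2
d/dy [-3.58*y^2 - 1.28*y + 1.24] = -7.16*y - 1.28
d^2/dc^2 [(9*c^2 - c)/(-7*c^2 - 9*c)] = 1232/(343*c^3 + 1323*c^2 + 1701*c + 729)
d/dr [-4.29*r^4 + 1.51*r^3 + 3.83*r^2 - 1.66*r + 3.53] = -17.16*r^3 + 4.53*r^2 + 7.66*r - 1.66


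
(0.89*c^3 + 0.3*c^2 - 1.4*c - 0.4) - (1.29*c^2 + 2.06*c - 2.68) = 0.89*c^3 - 0.99*c^2 - 3.46*c + 2.28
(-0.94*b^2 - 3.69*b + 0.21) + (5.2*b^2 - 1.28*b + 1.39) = 4.26*b^2 - 4.97*b + 1.6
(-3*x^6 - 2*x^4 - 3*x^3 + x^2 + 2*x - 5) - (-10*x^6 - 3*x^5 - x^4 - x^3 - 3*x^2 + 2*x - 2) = 7*x^6 + 3*x^5 - x^4 - 2*x^3 + 4*x^2 - 3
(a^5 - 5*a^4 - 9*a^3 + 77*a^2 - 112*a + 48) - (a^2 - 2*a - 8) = a^5 - 5*a^4 - 9*a^3 + 76*a^2 - 110*a + 56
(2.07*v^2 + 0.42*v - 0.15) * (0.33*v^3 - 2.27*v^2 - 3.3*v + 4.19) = 0.6831*v^5 - 4.5603*v^4 - 7.8339*v^3 + 7.6278*v^2 + 2.2548*v - 0.6285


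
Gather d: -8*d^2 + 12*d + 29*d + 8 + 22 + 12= -8*d^2 + 41*d + 42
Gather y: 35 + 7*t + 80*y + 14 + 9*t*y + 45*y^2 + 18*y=7*t + 45*y^2 + y*(9*t + 98) + 49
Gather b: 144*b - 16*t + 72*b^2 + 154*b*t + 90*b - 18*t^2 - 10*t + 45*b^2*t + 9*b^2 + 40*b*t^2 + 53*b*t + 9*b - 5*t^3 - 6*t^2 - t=b^2*(45*t + 81) + b*(40*t^2 + 207*t + 243) - 5*t^3 - 24*t^2 - 27*t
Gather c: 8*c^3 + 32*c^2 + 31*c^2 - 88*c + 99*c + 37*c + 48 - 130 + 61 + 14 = 8*c^3 + 63*c^2 + 48*c - 7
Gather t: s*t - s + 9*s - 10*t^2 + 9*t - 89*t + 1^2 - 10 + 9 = 8*s - 10*t^2 + t*(s - 80)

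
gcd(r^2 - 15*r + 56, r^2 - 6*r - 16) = r - 8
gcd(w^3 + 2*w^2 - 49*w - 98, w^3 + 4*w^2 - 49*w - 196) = w^2 - 49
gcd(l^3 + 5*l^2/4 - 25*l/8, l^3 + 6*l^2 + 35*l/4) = l^2 + 5*l/2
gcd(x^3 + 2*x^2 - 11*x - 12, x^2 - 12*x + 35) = 1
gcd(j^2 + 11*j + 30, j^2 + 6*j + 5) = j + 5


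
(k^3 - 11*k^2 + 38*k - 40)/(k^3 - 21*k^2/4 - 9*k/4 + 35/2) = 4*(k - 4)/(4*k + 7)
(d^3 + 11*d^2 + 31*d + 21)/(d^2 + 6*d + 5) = (d^2 + 10*d + 21)/(d + 5)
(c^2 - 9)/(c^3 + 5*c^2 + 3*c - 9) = (c - 3)/(c^2 + 2*c - 3)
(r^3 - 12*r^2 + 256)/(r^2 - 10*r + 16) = (r^2 - 4*r - 32)/(r - 2)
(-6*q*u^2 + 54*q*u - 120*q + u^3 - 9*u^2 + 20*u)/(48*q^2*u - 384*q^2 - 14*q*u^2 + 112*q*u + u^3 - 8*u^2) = (-u^2 + 9*u - 20)/(8*q*u - 64*q - u^2 + 8*u)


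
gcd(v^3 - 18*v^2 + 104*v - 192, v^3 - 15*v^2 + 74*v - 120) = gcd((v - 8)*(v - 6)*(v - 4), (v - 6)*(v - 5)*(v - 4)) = v^2 - 10*v + 24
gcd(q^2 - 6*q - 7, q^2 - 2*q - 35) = q - 7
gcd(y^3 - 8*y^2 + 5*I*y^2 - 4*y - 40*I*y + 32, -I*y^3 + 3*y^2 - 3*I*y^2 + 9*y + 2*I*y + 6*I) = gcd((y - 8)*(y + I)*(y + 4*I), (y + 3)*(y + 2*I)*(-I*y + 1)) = y + I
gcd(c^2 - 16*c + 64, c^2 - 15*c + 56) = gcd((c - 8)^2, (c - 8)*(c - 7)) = c - 8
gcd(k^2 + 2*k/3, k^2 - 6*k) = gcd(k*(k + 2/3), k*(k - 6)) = k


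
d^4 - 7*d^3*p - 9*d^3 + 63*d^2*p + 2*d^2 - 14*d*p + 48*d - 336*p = (d - 8)*(d - 3)*(d + 2)*(d - 7*p)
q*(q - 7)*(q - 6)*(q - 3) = q^4 - 16*q^3 + 81*q^2 - 126*q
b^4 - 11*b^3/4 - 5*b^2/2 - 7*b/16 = b*(b - 7/2)*(b + 1/4)*(b + 1/2)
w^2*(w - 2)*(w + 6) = w^4 + 4*w^3 - 12*w^2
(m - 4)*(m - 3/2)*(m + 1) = m^3 - 9*m^2/2 + m/2 + 6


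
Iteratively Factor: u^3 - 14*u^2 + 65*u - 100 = (u - 5)*(u^2 - 9*u + 20) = (u - 5)*(u - 4)*(u - 5)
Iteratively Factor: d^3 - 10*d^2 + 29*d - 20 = (d - 5)*(d^2 - 5*d + 4) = (d - 5)*(d - 1)*(d - 4)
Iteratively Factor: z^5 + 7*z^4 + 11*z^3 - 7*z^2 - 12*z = (z + 3)*(z^4 + 4*z^3 - z^2 - 4*z) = z*(z + 3)*(z^3 + 4*z^2 - z - 4) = z*(z + 1)*(z + 3)*(z^2 + 3*z - 4) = z*(z + 1)*(z + 3)*(z + 4)*(z - 1)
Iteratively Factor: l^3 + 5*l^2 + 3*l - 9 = (l - 1)*(l^2 + 6*l + 9) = (l - 1)*(l + 3)*(l + 3)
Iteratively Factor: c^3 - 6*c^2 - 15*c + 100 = (c - 5)*(c^2 - c - 20) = (c - 5)*(c + 4)*(c - 5)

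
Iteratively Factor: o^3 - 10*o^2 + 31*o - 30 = (o - 3)*(o^2 - 7*o + 10) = (o - 5)*(o - 3)*(o - 2)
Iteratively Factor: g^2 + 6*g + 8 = (g + 2)*(g + 4)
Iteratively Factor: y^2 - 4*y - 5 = (y - 5)*(y + 1)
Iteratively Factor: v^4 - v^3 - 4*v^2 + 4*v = (v)*(v^3 - v^2 - 4*v + 4) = v*(v - 1)*(v^2 - 4) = v*(v - 2)*(v - 1)*(v + 2)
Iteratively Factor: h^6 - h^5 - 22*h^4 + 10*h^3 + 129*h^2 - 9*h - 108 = (h + 1)*(h^5 - 2*h^4 - 20*h^3 + 30*h^2 + 99*h - 108) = (h - 3)*(h + 1)*(h^4 + h^3 - 17*h^2 - 21*h + 36) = (h - 3)*(h + 1)*(h + 3)*(h^3 - 2*h^2 - 11*h + 12) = (h - 3)*(h + 1)*(h + 3)^2*(h^2 - 5*h + 4) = (h - 4)*(h - 3)*(h + 1)*(h + 3)^2*(h - 1)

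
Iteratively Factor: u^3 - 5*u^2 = (u - 5)*(u^2) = u*(u - 5)*(u)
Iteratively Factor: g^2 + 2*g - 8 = (g + 4)*(g - 2)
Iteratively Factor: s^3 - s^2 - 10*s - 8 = (s + 1)*(s^2 - 2*s - 8) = (s - 4)*(s + 1)*(s + 2)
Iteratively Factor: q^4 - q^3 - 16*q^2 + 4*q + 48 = (q - 2)*(q^3 + q^2 - 14*q - 24) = (q - 2)*(q + 3)*(q^2 - 2*q - 8) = (q - 4)*(q - 2)*(q + 3)*(q + 2)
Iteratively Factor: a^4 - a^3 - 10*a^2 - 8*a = (a)*(a^3 - a^2 - 10*a - 8) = a*(a + 1)*(a^2 - 2*a - 8) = a*(a - 4)*(a + 1)*(a + 2)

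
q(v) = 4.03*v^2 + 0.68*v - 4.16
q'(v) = 8.06*v + 0.68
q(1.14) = 1.85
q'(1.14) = 9.87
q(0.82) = -0.89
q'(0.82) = 7.29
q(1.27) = 3.20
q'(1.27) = 10.92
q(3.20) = 39.28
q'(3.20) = 26.47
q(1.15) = 1.95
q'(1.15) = 9.95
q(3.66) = 52.31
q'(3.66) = 30.18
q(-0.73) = -2.51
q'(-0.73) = -5.20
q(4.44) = 78.31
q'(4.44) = 36.47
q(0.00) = -4.16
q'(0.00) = 0.68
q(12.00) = 584.32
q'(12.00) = 97.40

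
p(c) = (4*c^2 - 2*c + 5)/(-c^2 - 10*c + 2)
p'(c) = (2*c + 10)*(4*c^2 - 2*c + 5)/(-c^2 - 10*c + 2)^2 + (8*c - 2)/(-c^2 - 10*c + 2)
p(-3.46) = 2.43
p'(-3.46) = -0.90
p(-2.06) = 1.42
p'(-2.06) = -0.55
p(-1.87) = 1.32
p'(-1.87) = -0.51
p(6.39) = -1.51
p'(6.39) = -0.14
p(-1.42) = 1.12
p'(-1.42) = -0.38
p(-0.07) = 1.91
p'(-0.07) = 6.05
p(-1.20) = 1.05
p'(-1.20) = -0.29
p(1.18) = -0.73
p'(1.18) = 0.15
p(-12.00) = -27.50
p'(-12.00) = -13.05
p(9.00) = -1.84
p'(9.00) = -0.11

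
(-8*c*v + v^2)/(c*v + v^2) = (-8*c + v)/(c + v)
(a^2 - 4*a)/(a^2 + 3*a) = (a - 4)/(a + 3)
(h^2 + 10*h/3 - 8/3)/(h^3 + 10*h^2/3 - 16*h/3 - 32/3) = (3*h - 2)/(3*h^2 - 2*h - 8)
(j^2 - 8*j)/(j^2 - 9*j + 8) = j/(j - 1)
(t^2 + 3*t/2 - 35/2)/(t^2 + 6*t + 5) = (t - 7/2)/(t + 1)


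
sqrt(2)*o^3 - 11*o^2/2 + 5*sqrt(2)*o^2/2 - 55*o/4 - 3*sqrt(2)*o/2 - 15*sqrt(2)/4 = (o + 5/2)*(o - 3*sqrt(2))*(sqrt(2)*o + 1/2)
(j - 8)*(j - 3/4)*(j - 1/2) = j^3 - 37*j^2/4 + 83*j/8 - 3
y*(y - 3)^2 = y^3 - 6*y^2 + 9*y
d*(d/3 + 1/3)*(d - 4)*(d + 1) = d^4/3 - 2*d^3/3 - 7*d^2/3 - 4*d/3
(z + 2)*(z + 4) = z^2 + 6*z + 8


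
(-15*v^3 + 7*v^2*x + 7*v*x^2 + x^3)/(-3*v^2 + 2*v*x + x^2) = 5*v + x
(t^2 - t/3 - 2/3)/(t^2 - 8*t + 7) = (t + 2/3)/(t - 7)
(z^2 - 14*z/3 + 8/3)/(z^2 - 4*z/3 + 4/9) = 3*(z - 4)/(3*z - 2)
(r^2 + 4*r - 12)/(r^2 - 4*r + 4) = (r + 6)/(r - 2)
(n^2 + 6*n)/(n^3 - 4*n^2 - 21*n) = (n + 6)/(n^2 - 4*n - 21)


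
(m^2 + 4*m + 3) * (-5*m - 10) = -5*m^3 - 30*m^2 - 55*m - 30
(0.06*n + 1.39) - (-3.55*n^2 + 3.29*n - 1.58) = 3.55*n^2 - 3.23*n + 2.97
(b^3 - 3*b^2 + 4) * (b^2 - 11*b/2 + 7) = b^5 - 17*b^4/2 + 47*b^3/2 - 17*b^2 - 22*b + 28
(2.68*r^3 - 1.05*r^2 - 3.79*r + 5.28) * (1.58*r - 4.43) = 4.2344*r^4 - 13.5314*r^3 - 1.3367*r^2 + 25.1321*r - 23.3904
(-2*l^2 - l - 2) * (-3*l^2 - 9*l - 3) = 6*l^4 + 21*l^3 + 21*l^2 + 21*l + 6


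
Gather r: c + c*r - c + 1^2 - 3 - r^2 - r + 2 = -r^2 + r*(c - 1)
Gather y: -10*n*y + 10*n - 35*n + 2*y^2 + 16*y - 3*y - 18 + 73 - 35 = -25*n + 2*y^2 + y*(13 - 10*n) + 20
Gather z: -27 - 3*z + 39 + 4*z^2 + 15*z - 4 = 4*z^2 + 12*z + 8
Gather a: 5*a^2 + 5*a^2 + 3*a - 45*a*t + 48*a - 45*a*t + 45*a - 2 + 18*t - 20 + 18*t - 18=10*a^2 + a*(96 - 90*t) + 36*t - 40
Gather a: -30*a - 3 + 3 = -30*a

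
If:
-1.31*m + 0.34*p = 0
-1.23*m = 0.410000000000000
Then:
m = -0.33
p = -1.28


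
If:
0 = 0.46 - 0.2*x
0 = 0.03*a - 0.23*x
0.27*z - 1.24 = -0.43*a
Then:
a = 17.63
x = 2.30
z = -23.49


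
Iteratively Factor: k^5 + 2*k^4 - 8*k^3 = (k + 4)*(k^4 - 2*k^3) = k*(k + 4)*(k^3 - 2*k^2) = k*(k - 2)*(k + 4)*(k^2) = k^2*(k - 2)*(k + 4)*(k)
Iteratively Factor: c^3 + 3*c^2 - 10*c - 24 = (c + 2)*(c^2 + c - 12) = (c + 2)*(c + 4)*(c - 3)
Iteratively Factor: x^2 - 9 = (x - 3)*(x + 3)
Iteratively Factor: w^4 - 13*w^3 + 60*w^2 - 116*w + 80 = (w - 2)*(w^3 - 11*w^2 + 38*w - 40) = (w - 2)^2*(w^2 - 9*w + 20) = (w - 5)*(w - 2)^2*(w - 4)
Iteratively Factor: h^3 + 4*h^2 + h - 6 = (h + 2)*(h^2 + 2*h - 3) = (h - 1)*(h + 2)*(h + 3)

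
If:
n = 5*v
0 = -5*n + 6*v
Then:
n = 0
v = 0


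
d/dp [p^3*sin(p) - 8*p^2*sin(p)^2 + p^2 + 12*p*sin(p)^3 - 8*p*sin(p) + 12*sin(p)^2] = p^3*cos(p) + 3*p^2*sin(p) - 8*p^2*sin(2*p) + p*cos(p) + 8*p*cos(2*p) - 9*p*cos(3*p) - 6*p + sin(p) + 12*sin(2*p) - 3*sin(3*p)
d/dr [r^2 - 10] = 2*r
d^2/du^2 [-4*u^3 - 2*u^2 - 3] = -24*u - 4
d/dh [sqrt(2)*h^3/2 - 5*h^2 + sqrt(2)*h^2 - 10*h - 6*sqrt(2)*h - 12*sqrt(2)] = 3*sqrt(2)*h^2/2 - 10*h + 2*sqrt(2)*h - 10 - 6*sqrt(2)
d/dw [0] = 0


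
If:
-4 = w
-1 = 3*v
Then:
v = -1/3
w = -4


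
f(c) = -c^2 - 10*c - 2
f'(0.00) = -10.00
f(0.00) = -2.00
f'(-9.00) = 8.00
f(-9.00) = 7.00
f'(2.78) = -15.56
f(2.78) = -37.53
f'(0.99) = -11.98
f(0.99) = -12.88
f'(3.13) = -16.26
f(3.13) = -43.10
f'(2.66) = -15.32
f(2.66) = -35.68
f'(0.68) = -11.36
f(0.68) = -9.26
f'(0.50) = -11.00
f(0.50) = -7.25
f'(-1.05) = -7.90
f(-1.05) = 7.40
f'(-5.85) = 1.70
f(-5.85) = 22.28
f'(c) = -2*c - 10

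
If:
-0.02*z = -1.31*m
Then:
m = 0.0152671755725191*z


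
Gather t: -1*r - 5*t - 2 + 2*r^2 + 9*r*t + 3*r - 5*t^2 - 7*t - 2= 2*r^2 + 2*r - 5*t^2 + t*(9*r - 12) - 4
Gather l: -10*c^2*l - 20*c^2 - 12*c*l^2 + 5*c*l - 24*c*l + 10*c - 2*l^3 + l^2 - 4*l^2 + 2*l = -20*c^2 + 10*c - 2*l^3 + l^2*(-12*c - 3) + l*(-10*c^2 - 19*c + 2)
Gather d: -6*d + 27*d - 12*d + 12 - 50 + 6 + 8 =9*d - 24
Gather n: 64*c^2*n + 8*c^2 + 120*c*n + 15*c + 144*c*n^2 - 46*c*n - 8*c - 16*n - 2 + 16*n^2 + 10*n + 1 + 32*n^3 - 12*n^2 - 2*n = 8*c^2 + 7*c + 32*n^3 + n^2*(144*c + 4) + n*(64*c^2 + 74*c - 8) - 1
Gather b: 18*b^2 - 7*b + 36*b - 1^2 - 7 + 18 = 18*b^2 + 29*b + 10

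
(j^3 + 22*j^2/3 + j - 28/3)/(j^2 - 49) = (3*j^2 + j - 4)/(3*(j - 7))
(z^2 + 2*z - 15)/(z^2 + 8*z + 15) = (z - 3)/(z + 3)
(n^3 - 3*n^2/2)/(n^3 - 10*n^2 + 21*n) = n*(2*n - 3)/(2*(n^2 - 10*n + 21))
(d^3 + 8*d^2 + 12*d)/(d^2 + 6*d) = d + 2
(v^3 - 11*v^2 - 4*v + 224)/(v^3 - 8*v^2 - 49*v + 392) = (v + 4)/(v + 7)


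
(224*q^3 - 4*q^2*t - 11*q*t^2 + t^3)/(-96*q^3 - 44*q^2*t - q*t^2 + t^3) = (-7*q + t)/(3*q + t)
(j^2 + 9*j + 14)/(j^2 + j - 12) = (j^2 + 9*j + 14)/(j^2 + j - 12)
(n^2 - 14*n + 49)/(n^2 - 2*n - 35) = (n - 7)/(n + 5)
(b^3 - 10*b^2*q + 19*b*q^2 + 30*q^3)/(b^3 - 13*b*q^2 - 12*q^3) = (-b^2 + 11*b*q - 30*q^2)/(-b^2 + b*q + 12*q^2)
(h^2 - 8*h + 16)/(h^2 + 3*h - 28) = (h - 4)/(h + 7)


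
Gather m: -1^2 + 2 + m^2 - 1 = m^2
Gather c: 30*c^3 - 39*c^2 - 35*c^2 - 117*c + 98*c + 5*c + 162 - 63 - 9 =30*c^3 - 74*c^2 - 14*c + 90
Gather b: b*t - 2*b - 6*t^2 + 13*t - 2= b*(t - 2) - 6*t^2 + 13*t - 2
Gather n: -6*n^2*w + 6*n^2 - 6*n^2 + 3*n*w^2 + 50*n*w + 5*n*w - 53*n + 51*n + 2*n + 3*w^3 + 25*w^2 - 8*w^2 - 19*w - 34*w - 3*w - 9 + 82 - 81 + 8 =-6*n^2*w + n*(3*w^2 + 55*w) + 3*w^3 + 17*w^2 - 56*w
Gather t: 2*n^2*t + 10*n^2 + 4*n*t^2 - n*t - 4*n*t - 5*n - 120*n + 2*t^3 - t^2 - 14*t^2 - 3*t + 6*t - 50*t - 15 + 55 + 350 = 10*n^2 - 125*n + 2*t^3 + t^2*(4*n - 15) + t*(2*n^2 - 5*n - 47) + 390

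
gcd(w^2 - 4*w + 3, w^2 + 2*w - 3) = w - 1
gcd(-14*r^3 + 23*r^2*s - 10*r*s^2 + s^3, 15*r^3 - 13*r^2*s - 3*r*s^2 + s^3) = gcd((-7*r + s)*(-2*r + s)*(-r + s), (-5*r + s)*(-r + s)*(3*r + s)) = r - s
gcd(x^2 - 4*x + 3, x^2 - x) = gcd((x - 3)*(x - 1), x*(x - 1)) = x - 1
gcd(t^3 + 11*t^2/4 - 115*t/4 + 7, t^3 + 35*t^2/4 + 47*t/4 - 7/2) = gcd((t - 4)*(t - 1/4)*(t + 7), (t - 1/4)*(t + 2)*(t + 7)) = t^2 + 27*t/4 - 7/4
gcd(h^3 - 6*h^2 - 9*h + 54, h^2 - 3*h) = h - 3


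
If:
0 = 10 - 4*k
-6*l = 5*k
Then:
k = 5/2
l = -25/12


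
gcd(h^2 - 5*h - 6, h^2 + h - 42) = h - 6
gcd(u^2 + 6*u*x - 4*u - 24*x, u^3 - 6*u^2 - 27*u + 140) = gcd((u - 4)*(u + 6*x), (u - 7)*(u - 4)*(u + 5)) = u - 4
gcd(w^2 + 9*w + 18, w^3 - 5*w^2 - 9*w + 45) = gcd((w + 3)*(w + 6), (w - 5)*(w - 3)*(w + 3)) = w + 3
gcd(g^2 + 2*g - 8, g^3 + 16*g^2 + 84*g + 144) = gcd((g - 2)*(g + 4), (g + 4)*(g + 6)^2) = g + 4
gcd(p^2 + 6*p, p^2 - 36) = p + 6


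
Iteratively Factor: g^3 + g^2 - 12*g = (g + 4)*(g^2 - 3*g) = (g - 3)*(g + 4)*(g)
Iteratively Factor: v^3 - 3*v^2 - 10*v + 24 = (v - 2)*(v^2 - v - 12) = (v - 2)*(v + 3)*(v - 4)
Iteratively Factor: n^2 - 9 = (n + 3)*(n - 3)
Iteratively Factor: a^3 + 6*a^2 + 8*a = (a)*(a^2 + 6*a + 8) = a*(a + 2)*(a + 4)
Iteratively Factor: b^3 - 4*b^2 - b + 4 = (b - 4)*(b^2 - 1) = (b - 4)*(b - 1)*(b + 1)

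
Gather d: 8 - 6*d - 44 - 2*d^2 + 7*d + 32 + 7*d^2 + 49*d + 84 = 5*d^2 + 50*d + 80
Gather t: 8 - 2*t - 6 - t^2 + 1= -t^2 - 2*t + 3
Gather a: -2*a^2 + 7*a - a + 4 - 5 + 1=-2*a^2 + 6*a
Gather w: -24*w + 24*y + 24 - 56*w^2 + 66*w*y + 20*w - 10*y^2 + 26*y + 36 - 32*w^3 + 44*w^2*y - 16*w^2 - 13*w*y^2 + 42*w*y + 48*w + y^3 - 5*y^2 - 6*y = -32*w^3 + w^2*(44*y - 72) + w*(-13*y^2 + 108*y + 44) + y^3 - 15*y^2 + 44*y + 60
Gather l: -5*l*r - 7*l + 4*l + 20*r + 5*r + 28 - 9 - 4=l*(-5*r - 3) + 25*r + 15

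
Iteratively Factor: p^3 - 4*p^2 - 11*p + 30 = (p + 3)*(p^2 - 7*p + 10) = (p - 5)*(p + 3)*(p - 2)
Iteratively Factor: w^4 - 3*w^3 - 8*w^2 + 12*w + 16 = (w - 2)*(w^3 - w^2 - 10*w - 8) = (w - 2)*(w + 2)*(w^2 - 3*w - 4) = (w - 4)*(w - 2)*(w + 2)*(w + 1)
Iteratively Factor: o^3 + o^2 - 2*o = (o + 2)*(o^2 - o) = (o - 1)*(o + 2)*(o)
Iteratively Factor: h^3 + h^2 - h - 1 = (h + 1)*(h^2 - 1) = (h - 1)*(h + 1)*(h + 1)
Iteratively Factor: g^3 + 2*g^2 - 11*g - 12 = (g + 1)*(g^2 + g - 12) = (g + 1)*(g + 4)*(g - 3)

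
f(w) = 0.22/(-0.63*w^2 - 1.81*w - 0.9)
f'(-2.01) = -4.28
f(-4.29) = -0.05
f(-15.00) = -0.00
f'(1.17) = 0.05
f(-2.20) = 6.71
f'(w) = 0.22*(1.26*w + 1.81)/(-0.63*w^2 - 1.81*w - 0.9)^2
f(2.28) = -0.03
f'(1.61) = 0.03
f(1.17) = -0.06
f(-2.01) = 1.14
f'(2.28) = 0.01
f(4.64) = -0.01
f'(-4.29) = -0.04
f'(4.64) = 0.00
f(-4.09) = -0.05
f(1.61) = -0.04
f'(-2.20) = -196.72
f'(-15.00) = -0.00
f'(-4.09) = -0.05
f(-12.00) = -0.00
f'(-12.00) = -0.00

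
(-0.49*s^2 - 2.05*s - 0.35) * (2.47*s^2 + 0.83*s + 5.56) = -1.2103*s^4 - 5.4702*s^3 - 5.2904*s^2 - 11.6885*s - 1.946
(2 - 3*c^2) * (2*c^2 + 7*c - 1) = -6*c^4 - 21*c^3 + 7*c^2 + 14*c - 2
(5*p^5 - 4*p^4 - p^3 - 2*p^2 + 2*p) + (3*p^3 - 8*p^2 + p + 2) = 5*p^5 - 4*p^4 + 2*p^3 - 10*p^2 + 3*p + 2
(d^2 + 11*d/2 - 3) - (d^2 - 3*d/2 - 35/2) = 7*d + 29/2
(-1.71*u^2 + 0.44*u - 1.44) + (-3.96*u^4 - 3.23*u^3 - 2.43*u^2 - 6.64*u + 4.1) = -3.96*u^4 - 3.23*u^3 - 4.14*u^2 - 6.2*u + 2.66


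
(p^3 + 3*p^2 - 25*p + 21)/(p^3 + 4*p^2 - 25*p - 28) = (p^2 - 4*p + 3)/(p^2 - 3*p - 4)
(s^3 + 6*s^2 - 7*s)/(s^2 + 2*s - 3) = s*(s + 7)/(s + 3)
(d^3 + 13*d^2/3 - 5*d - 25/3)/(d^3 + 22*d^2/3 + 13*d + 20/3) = (3*d - 5)/(3*d + 4)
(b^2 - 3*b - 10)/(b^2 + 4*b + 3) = (b^2 - 3*b - 10)/(b^2 + 4*b + 3)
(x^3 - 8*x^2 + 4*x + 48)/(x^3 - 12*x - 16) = (x - 6)/(x + 2)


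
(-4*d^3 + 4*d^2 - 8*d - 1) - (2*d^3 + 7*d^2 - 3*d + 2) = -6*d^3 - 3*d^2 - 5*d - 3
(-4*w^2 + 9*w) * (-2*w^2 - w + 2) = 8*w^4 - 14*w^3 - 17*w^2 + 18*w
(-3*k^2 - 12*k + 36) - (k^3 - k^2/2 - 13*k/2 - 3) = -k^3 - 5*k^2/2 - 11*k/2 + 39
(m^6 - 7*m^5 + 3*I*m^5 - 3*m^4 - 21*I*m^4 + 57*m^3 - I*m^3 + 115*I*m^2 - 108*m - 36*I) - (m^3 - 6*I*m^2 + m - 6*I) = m^6 - 7*m^5 + 3*I*m^5 - 3*m^4 - 21*I*m^4 + 56*m^3 - I*m^3 + 121*I*m^2 - 109*m - 30*I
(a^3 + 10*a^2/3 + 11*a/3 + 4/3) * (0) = 0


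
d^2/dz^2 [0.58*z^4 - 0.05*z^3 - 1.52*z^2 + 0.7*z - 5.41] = 6.96*z^2 - 0.3*z - 3.04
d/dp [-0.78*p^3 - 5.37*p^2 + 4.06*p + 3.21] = -2.34*p^2 - 10.74*p + 4.06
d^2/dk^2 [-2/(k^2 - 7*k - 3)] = 4*(-k^2 + 7*k + (2*k - 7)^2 + 3)/(-k^2 + 7*k + 3)^3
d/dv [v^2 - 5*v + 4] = 2*v - 5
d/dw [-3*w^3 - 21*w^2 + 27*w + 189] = -9*w^2 - 42*w + 27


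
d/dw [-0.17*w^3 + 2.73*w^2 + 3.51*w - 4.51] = -0.51*w^2 + 5.46*w + 3.51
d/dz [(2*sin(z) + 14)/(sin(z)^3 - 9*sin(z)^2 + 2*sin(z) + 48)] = 4*(-sin(z)^3 - 6*sin(z)^2 + 63*sin(z) + 17)*cos(z)/(sin(z)^3 - 9*sin(z)^2 + 2*sin(z) + 48)^2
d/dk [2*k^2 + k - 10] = 4*k + 1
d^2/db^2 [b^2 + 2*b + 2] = 2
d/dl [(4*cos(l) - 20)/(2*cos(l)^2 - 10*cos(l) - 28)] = 2*(cos(l)^2 - 10*cos(l) + 39)*sin(l)/(sin(l)^2 + 5*cos(l) + 13)^2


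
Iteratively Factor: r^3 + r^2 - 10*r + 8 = (r + 4)*(r^2 - 3*r + 2) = (r - 1)*(r + 4)*(r - 2)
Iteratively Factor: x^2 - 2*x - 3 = (x + 1)*(x - 3)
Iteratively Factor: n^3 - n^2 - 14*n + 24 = (n - 2)*(n^2 + n - 12) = (n - 2)*(n + 4)*(n - 3)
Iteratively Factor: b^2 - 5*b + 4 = (b - 4)*(b - 1)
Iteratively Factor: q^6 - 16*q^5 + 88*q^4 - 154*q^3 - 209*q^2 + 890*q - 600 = (q - 4)*(q^5 - 12*q^4 + 40*q^3 + 6*q^2 - 185*q + 150) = (q - 4)*(q - 3)*(q^4 - 9*q^3 + 13*q^2 + 45*q - 50) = (q - 5)*(q - 4)*(q - 3)*(q^3 - 4*q^2 - 7*q + 10) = (q - 5)^2*(q - 4)*(q - 3)*(q^2 + q - 2) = (q - 5)^2*(q - 4)*(q - 3)*(q + 2)*(q - 1)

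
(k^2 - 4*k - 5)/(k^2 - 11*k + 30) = (k + 1)/(k - 6)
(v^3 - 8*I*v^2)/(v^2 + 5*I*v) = v*(v - 8*I)/(v + 5*I)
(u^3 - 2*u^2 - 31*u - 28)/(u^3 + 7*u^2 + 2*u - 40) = (u^2 - 6*u - 7)/(u^2 + 3*u - 10)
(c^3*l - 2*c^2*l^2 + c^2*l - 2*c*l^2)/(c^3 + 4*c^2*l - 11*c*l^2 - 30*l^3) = c*l*(c^2 - 2*c*l + c - 2*l)/(c^3 + 4*c^2*l - 11*c*l^2 - 30*l^3)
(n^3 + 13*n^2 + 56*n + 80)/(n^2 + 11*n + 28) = (n^2 + 9*n + 20)/(n + 7)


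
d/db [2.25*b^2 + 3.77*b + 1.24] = 4.5*b + 3.77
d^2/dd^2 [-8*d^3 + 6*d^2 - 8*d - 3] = 12 - 48*d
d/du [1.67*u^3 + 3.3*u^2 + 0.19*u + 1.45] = 5.01*u^2 + 6.6*u + 0.19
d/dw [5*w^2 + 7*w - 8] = 10*w + 7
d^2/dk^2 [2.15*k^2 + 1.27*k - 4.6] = 4.30000000000000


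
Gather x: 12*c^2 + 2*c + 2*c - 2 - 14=12*c^2 + 4*c - 16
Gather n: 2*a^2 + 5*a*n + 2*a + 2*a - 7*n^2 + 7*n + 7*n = 2*a^2 + 4*a - 7*n^2 + n*(5*a + 14)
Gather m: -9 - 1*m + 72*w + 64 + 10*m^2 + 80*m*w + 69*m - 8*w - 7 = 10*m^2 + m*(80*w + 68) + 64*w + 48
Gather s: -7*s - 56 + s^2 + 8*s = s^2 + s - 56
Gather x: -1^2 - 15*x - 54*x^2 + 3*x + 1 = -54*x^2 - 12*x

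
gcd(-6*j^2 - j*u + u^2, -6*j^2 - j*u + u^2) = -6*j^2 - j*u + u^2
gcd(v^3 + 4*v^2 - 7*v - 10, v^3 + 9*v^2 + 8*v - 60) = v^2 + 3*v - 10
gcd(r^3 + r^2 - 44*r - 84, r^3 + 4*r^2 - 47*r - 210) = r^2 - r - 42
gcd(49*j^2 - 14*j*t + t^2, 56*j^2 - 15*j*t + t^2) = -7*j + t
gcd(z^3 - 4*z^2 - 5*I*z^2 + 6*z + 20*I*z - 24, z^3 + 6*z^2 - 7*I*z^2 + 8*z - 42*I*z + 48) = z + I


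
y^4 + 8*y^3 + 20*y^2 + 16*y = y*(y + 2)^2*(y + 4)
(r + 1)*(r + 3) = r^2 + 4*r + 3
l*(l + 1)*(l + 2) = l^3 + 3*l^2 + 2*l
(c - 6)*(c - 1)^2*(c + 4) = c^4 - 4*c^3 - 19*c^2 + 46*c - 24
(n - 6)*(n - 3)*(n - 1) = n^3 - 10*n^2 + 27*n - 18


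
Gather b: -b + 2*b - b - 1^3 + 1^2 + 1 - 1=0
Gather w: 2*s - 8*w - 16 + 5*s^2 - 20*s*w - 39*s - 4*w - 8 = 5*s^2 - 37*s + w*(-20*s - 12) - 24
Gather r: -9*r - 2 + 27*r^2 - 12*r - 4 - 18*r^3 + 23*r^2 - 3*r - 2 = -18*r^3 + 50*r^2 - 24*r - 8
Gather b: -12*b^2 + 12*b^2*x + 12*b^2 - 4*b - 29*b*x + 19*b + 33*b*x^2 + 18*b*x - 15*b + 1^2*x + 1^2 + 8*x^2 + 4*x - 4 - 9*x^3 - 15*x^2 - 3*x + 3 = 12*b^2*x + b*(33*x^2 - 11*x) - 9*x^3 - 7*x^2 + 2*x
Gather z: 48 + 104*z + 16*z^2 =16*z^2 + 104*z + 48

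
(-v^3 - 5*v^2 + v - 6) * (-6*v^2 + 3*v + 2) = 6*v^5 + 27*v^4 - 23*v^3 + 29*v^2 - 16*v - 12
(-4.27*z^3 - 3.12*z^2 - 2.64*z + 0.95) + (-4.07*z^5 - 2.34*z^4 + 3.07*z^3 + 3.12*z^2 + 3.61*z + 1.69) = -4.07*z^5 - 2.34*z^4 - 1.2*z^3 + 0.97*z + 2.64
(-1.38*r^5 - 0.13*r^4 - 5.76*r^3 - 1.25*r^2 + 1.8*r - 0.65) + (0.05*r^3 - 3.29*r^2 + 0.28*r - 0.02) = -1.38*r^5 - 0.13*r^4 - 5.71*r^3 - 4.54*r^2 + 2.08*r - 0.67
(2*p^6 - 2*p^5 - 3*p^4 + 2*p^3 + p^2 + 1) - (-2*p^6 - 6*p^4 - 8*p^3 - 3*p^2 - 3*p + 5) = 4*p^6 - 2*p^5 + 3*p^4 + 10*p^3 + 4*p^2 + 3*p - 4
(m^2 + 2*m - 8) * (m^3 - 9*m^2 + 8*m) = m^5 - 7*m^4 - 18*m^3 + 88*m^2 - 64*m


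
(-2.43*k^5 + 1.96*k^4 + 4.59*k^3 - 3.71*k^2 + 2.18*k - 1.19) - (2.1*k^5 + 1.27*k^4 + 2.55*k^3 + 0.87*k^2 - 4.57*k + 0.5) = -4.53*k^5 + 0.69*k^4 + 2.04*k^3 - 4.58*k^2 + 6.75*k - 1.69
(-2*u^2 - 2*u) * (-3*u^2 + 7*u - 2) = 6*u^4 - 8*u^3 - 10*u^2 + 4*u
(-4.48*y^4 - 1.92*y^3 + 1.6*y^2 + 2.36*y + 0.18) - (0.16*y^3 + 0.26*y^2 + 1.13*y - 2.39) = -4.48*y^4 - 2.08*y^3 + 1.34*y^2 + 1.23*y + 2.57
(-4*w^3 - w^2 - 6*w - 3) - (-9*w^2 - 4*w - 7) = -4*w^3 + 8*w^2 - 2*w + 4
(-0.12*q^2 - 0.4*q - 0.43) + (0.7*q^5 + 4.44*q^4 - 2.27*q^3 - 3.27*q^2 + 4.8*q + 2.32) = 0.7*q^5 + 4.44*q^4 - 2.27*q^3 - 3.39*q^2 + 4.4*q + 1.89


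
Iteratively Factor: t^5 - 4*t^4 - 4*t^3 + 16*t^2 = (t - 2)*(t^4 - 2*t^3 - 8*t^2) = (t - 4)*(t - 2)*(t^3 + 2*t^2) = t*(t - 4)*(t - 2)*(t^2 + 2*t) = t^2*(t - 4)*(t - 2)*(t + 2)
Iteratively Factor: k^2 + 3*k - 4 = (k - 1)*(k + 4)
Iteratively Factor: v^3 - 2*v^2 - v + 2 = (v - 2)*(v^2 - 1) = (v - 2)*(v - 1)*(v + 1)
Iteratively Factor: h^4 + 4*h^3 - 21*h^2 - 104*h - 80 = (h - 5)*(h^3 + 9*h^2 + 24*h + 16) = (h - 5)*(h + 4)*(h^2 + 5*h + 4) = (h - 5)*(h + 1)*(h + 4)*(h + 4)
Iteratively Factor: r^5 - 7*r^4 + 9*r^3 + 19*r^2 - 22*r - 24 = (r + 1)*(r^4 - 8*r^3 + 17*r^2 + 2*r - 24) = (r - 3)*(r + 1)*(r^3 - 5*r^2 + 2*r + 8) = (r - 4)*(r - 3)*(r + 1)*(r^2 - r - 2) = (r - 4)*(r - 3)*(r - 2)*(r + 1)*(r + 1)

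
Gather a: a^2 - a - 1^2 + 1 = a^2 - a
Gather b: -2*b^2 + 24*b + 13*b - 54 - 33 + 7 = -2*b^2 + 37*b - 80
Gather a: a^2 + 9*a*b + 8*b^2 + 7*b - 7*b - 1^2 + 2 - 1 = a^2 + 9*a*b + 8*b^2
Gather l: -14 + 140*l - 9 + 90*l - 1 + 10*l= 240*l - 24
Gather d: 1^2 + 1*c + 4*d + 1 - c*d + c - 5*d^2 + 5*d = 2*c - 5*d^2 + d*(9 - c) + 2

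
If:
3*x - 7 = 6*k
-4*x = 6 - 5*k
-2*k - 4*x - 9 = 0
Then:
No Solution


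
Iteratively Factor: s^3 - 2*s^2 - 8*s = (s - 4)*(s^2 + 2*s) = (s - 4)*(s + 2)*(s)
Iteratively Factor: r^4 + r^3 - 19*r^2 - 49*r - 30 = (r + 2)*(r^3 - r^2 - 17*r - 15) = (r - 5)*(r + 2)*(r^2 + 4*r + 3) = (r - 5)*(r + 1)*(r + 2)*(r + 3)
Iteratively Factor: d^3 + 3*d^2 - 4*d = (d - 1)*(d^2 + 4*d) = (d - 1)*(d + 4)*(d)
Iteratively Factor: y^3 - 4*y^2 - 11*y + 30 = (y + 3)*(y^2 - 7*y + 10) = (y - 5)*(y + 3)*(y - 2)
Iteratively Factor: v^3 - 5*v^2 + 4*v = (v - 4)*(v^2 - v) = (v - 4)*(v - 1)*(v)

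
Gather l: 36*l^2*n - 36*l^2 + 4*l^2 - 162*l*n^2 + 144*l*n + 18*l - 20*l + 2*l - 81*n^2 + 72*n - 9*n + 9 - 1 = l^2*(36*n - 32) + l*(-162*n^2 + 144*n) - 81*n^2 + 63*n + 8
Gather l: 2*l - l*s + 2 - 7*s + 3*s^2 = l*(2 - s) + 3*s^2 - 7*s + 2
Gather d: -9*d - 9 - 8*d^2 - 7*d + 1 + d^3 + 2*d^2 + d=d^3 - 6*d^2 - 15*d - 8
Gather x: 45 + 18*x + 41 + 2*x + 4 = 20*x + 90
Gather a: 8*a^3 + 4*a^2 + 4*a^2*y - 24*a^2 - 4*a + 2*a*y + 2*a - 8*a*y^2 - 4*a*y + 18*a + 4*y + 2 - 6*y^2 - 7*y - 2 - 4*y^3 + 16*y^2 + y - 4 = 8*a^3 + a^2*(4*y - 20) + a*(-8*y^2 - 2*y + 16) - 4*y^3 + 10*y^2 - 2*y - 4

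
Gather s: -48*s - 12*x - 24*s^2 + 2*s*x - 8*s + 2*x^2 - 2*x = -24*s^2 + s*(2*x - 56) + 2*x^2 - 14*x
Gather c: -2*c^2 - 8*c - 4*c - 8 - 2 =-2*c^2 - 12*c - 10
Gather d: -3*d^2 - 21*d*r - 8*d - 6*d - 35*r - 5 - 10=-3*d^2 + d*(-21*r - 14) - 35*r - 15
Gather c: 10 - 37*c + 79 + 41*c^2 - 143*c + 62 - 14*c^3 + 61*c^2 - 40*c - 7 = -14*c^3 + 102*c^2 - 220*c + 144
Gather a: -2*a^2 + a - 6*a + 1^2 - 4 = -2*a^2 - 5*a - 3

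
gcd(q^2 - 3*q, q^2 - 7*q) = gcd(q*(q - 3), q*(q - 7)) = q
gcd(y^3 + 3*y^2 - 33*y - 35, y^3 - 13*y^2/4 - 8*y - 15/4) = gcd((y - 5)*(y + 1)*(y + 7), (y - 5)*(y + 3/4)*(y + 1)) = y^2 - 4*y - 5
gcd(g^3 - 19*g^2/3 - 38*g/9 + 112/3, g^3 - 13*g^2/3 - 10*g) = g - 6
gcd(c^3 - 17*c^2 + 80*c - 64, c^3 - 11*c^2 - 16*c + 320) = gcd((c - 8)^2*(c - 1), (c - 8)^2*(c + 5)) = c^2 - 16*c + 64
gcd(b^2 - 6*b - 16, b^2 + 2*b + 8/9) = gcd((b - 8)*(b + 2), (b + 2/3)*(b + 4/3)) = 1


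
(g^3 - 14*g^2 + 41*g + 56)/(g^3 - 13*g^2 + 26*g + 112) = (g + 1)/(g + 2)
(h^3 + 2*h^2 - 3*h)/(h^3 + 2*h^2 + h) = (h^2 + 2*h - 3)/(h^2 + 2*h + 1)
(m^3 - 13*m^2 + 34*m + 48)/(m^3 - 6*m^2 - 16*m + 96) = (m^2 - 7*m - 8)/(m^2 - 16)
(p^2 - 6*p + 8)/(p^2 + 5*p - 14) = (p - 4)/(p + 7)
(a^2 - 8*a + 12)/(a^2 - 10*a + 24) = (a - 2)/(a - 4)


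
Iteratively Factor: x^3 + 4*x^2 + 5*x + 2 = (x + 1)*(x^2 + 3*x + 2) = (x + 1)^2*(x + 2)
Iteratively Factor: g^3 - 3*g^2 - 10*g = (g + 2)*(g^2 - 5*g) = g*(g + 2)*(g - 5)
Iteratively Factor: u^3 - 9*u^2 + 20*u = (u)*(u^2 - 9*u + 20) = u*(u - 4)*(u - 5)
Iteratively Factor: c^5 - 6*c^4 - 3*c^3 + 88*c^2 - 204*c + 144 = (c - 3)*(c^4 - 3*c^3 - 12*c^2 + 52*c - 48) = (c - 3)*(c - 2)*(c^3 - c^2 - 14*c + 24) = (c - 3)*(c - 2)^2*(c^2 + c - 12) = (c - 3)*(c - 2)^2*(c + 4)*(c - 3)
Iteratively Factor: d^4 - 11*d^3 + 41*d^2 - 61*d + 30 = (d - 1)*(d^3 - 10*d^2 + 31*d - 30) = (d - 3)*(d - 1)*(d^2 - 7*d + 10) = (d - 3)*(d - 2)*(d - 1)*(d - 5)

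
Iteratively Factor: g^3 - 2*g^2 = (g)*(g^2 - 2*g) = g^2*(g - 2)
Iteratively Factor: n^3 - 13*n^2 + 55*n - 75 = (n - 3)*(n^2 - 10*n + 25) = (n - 5)*(n - 3)*(n - 5)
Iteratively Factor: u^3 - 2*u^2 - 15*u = (u + 3)*(u^2 - 5*u) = u*(u + 3)*(u - 5)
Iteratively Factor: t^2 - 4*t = (t - 4)*(t)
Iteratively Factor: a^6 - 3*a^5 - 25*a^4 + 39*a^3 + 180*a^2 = (a + 3)*(a^5 - 6*a^4 - 7*a^3 + 60*a^2) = (a - 5)*(a + 3)*(a^4 - a^3 - 12*a^2) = a*(a - 5)*(a + 3)*(a^3 - a^2 - 12*a) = a^2*(a - 5)*(a + 3)*(a^2 - a - 12) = a^2*(a - 5)*(a + 3)^2*(a - 4)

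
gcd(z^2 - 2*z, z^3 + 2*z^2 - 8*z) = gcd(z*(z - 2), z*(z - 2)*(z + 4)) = z^2 - 2*z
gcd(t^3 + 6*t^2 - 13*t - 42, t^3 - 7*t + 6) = 1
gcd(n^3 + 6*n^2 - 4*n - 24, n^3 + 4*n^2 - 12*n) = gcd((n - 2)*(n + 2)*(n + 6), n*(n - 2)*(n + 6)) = n^2 + 4*n - 12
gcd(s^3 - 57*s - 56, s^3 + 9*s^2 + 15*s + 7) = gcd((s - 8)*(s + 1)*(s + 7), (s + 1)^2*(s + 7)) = s^2 + 8*s + 7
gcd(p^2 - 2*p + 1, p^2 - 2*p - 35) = 1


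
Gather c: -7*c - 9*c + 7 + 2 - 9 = -16*c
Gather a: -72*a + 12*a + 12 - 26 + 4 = -60*a - 10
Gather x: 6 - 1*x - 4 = 2 - x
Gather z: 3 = 3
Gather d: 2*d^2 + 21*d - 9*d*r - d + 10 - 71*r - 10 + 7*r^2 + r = 2*d^2 + d*(20 - 9*r) + 7*r^2 - 70*r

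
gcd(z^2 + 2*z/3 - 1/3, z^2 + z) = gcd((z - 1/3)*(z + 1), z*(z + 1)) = z + 1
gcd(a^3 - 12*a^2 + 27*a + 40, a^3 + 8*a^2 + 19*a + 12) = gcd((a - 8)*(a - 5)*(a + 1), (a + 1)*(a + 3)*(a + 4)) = a + 1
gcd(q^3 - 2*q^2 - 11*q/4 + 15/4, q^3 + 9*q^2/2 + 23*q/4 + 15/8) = q + 3/2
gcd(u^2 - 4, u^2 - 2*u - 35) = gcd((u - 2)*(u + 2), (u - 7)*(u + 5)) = 1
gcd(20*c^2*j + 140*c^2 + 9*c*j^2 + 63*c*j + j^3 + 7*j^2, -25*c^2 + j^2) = 5*c + j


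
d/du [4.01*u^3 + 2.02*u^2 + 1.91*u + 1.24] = 12.03*u^2 + 4.04*u + 1.91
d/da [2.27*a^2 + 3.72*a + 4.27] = 4.54*a + 3.72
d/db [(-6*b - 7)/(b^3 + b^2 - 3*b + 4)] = (-6*b^3 - 6*b^2 + 18*b + (6*b + 7)*(3*b^2 + 2*b - 3) - 24)/(b^3 + b^2 - 3*b + 4)^2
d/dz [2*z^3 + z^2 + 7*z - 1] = 6*z^2 + 2*z + 7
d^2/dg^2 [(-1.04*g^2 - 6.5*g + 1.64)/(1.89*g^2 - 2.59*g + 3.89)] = (-56.619108*g^3 + 81.0265680000001*g^2 + 238.564116*g - 164.563388)/(6.751269*g^6 - 27.755217*g^5 + 79.721334*g^4 - 131.625613*g^3 + 164.082534*g^2 - 117.576417*g + 58.863869)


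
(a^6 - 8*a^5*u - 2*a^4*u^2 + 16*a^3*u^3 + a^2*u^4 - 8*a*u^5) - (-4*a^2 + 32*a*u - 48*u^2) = a^6 - 8*a^5*u - 2*a^4*u^2 + 16*a^3*u^3 + a^2*u^4 + 4*a^2 - 8*a*u^5 - 32*a*u + 48*u^2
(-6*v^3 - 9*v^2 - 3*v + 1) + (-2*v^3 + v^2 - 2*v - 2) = -8*v^3 - 8*v^2 - 5*v - 1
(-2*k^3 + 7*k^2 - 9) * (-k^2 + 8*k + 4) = 2*k^5 - 23*k^4 + 48*k^3 + 37*k^2 - 72*k - 36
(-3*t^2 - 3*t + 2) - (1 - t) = -3*t^2 - 2*t + 1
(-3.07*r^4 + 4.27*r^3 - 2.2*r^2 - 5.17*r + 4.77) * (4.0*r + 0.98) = -12.28*r^5 + 14.0714*r^4 - 4.6154*r^3 - 22.836*r^2 + 14.0134*r + 4.6746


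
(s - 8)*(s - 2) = s^2 - 10*s + 16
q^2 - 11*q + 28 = (q - 7)*(q - 4)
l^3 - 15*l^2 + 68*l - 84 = (l - 7)*(l - 6)*(l - 2)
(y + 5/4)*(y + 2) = y^2 + 13*y/4 + 5/2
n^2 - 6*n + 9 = (n - 3)^2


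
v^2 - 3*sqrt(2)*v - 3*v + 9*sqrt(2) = (v - 3)*(v - 3*sqrt(2))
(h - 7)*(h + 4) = h^2 - 3*h - 28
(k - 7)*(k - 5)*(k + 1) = k^3 - 11*k^2 + 23*k + 35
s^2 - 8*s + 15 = (s - 5)*(s - 3)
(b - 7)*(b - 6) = b^2 - 13*b + 42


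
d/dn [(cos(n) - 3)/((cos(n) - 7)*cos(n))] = (sin(n) + 21*sin(n)/cos(n)^2 - 6*tan(n))/(cos(n) - 7)^2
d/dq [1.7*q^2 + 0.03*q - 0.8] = 3.4*q + 0.03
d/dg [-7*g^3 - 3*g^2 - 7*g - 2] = -21*g^2 - 6*g - 7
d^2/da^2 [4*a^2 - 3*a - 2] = 8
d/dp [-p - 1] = -1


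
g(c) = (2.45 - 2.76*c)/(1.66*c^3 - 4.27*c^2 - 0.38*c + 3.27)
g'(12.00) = 0.00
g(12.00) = -0.01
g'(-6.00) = -0.01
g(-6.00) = -0.04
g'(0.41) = -0.46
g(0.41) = 0.53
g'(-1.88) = -0.39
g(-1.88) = -0.35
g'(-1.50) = -0.96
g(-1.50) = -0.58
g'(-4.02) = -0.04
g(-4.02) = -0.08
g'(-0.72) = -77.30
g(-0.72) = 6.25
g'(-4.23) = -0.03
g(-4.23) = -0.07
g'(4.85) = 0.07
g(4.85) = -0.12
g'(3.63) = 0.30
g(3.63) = -0.30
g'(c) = (2.45 - 2.76*c)*(-4.98*c^2 + 8.54*c + 0.38)/(1.66*c^3 - 4.27*c^2 - 0.38*c + 3.27)^2 - 2.76/(1.66*c^3 - 4.27*c^2 - 0.38*c + 3.27) = (9.1632*c^3 - 23.9862*c^2 + 20.923*c - 8.0942)/(2.7556*c^6 - 14.1764*c^5 + 16.9713*c^4 + 14.1016*c^3 - 27.7814*c^2 - 2.4852*c + 10.6929)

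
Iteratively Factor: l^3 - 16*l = (l + 4)*(l^2 - 4*l) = l*(l + 4)*(l - 4)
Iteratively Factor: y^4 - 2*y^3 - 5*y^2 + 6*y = (y - 3)*(y^3 + y^2 - 2*y) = (y - 3)*(y + 2)*(y^2 - y) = y*(y - 3)*(y + 2)*(y - 1)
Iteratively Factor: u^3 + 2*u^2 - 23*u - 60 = (u + 4)*(u^2 - 2*u - 15) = (u + 3)*(u + 4)*(u - 5)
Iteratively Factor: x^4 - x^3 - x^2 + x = (x - 1)*(x^3 - x) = (x - 1)^2*(x^2 + x) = x*(x - 1)^2*(x + 1)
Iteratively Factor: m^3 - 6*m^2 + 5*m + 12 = (m + 1)*(m^2 - 7*m + 12) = (m - 4)*(m + 1)*(m - 3)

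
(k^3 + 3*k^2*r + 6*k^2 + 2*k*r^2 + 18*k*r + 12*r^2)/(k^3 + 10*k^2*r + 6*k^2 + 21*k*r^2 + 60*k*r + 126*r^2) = (k^2 + 3*k*r + 2*r^2)/(k^2 + 10*k*r + 21*r^2)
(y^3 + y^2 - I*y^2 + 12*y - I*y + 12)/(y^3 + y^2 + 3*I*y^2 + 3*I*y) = (y - 4*I)/y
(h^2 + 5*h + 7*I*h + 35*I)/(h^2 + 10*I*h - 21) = (h + 5)/(h + 3*I)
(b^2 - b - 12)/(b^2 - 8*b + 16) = (b + 3)/(b - 4)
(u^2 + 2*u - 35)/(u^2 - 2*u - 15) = (u + 7)/(u + 3)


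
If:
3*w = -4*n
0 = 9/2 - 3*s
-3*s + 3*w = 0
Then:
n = -9/8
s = 3/2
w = 3/2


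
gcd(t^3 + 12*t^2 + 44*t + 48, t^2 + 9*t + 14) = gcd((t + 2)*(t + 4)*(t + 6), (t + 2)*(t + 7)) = t + 2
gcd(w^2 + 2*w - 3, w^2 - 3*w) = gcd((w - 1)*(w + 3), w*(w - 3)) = 1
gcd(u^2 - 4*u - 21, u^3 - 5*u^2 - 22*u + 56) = u - 7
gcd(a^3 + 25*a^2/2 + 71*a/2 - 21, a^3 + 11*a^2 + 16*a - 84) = a^2 + 13*a + 42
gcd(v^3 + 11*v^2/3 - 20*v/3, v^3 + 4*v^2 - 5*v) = v^2 + 5*v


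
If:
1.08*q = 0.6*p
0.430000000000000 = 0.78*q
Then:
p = 0.99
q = 0.55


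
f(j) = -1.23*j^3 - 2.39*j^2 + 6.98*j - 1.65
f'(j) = -3.69*j^2 - 4.78*j + 6.98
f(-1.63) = -14.05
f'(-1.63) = 4.97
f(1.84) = -4.56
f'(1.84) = -14.31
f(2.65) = -22.83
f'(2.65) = -31.60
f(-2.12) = -15.47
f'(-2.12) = 0.53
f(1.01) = 1.69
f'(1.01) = -1.61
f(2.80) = -27.84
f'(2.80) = -35.33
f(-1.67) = -14.24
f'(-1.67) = 4.67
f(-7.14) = 274.38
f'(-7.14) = -147.01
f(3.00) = -35.43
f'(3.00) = -40.57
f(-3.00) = -10.89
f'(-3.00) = -11.89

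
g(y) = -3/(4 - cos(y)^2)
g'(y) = 6*sin(y)*cos(y)/(4 - cos(y)^2)^2 = 6*sin(y)*cos(y)/(cos(y)^2 - 4)^2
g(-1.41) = -0.75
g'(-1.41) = -0.06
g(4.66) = -0.75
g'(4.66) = 0.02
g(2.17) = -0.81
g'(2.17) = -0.21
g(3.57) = -0.95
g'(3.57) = 0.23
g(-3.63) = -0.93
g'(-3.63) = -0.24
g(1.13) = -0.79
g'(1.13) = 0.16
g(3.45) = -0.97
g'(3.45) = 0.18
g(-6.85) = -0.91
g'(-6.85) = -0.25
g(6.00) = -0.97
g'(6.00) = -0.17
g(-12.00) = -0.91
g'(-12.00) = 0.25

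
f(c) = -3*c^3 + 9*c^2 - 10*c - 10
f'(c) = -9*c^2 + 18*c - 10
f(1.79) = -16.27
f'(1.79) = -6.62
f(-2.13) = 81.12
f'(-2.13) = -89.17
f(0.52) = -13.19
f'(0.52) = -3.07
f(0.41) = -12.79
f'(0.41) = -4.13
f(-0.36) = -5.09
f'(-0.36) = -17.65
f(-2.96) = 176.26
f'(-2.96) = -142.13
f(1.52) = -14.94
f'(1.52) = -3.43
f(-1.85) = 58.30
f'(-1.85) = -74.10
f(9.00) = -1558.00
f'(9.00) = -577.00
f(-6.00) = 1022.00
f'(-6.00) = -442.00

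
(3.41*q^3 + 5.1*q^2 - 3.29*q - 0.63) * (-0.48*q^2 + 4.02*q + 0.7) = -1.6368*q^5 + 11.2602*q^4 + 24.4682*q^3 - 9.3534*q^2 - 4.8356*q - 0.441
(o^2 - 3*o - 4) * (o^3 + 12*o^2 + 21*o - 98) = o^5 + 9*o^4 - 19*o^3 - 209*o^2 + 210*o + 392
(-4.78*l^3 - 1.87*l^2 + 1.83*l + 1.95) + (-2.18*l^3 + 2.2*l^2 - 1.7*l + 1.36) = -6.96*l^3 + 0.33*l^2 + 0.13*l + 3.31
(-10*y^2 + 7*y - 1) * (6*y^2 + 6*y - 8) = -60*y^4 - 18*y^3 + 116*y^2 - 62*y + 8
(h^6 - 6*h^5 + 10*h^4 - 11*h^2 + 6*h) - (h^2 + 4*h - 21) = h^6 - 6*h^5 + 10*h^4 - 12*h^2 + 2*h + 21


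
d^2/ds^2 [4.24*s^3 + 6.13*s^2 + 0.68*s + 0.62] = 25.44*s + 12.26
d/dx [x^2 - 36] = 2*x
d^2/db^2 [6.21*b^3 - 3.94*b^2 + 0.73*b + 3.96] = 37.26*b - 7.88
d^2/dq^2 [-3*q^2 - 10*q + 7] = -6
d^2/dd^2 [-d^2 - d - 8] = -2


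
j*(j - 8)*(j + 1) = j^3 - 7*j^2 - 8*j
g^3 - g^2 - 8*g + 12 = (g - 2)^2*(g + 3)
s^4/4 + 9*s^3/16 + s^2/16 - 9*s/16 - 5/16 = (s/4 + 1/4)*(s - 1)*(s + 1)*(s + 5/4)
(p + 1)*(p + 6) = p^2 + 7*p + 6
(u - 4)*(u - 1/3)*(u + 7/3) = u^3 - 2*u^2 - 79*u/9 + 28/9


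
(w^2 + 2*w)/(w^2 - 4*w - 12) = w/(w - 6)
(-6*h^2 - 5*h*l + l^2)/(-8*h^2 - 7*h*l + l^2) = (6*h - l)/(8*h - l)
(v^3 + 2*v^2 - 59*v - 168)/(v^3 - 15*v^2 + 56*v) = (v^2 + 10*v + 21)/(v*(v - 7))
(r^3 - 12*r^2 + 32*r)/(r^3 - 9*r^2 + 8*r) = (r - 4)/(r - 1)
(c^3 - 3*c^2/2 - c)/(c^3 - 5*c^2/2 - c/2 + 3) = c*(2*c + 1)/(2*c^2 - c - 3)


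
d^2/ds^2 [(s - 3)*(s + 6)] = 2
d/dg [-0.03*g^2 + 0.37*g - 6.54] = 0.37 - 0.06*g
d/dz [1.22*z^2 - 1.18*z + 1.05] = 2.44*z - 1.18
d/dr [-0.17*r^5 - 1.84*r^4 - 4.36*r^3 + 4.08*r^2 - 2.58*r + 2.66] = -0.85*r^4 - 7.36*r^3 - 13.08*r^2 + 8.16*r - 2.58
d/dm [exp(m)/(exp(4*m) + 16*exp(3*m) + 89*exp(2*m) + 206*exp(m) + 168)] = (-3*exp(4*m) - 32*exp(3*m) - 89*exp(2*m) + 168)*exp(m)/(exp(8*m) + 32*exp(7*m) + 434*exp(6*m) + 3260*exp(5*m) + 14849*exp(4*m) + 42044*exp(3*m) + 72340*exp(2*m) + 69216*exp(m) + 28224)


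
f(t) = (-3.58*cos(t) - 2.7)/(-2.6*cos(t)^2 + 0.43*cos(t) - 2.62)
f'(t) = (-5.2*sin(t)*cos(t) + 0.43*sin(t))*(-3.58*cos(t) - 2.7)/(-2.6*cos(t)^2 + 0.43*cos(t) - 2.62)^2 + 3.58*sin(t)/(-2.6*cos(t)^2 + 0.43*cos(t) - 2.62)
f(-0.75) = 1.44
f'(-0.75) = -0.24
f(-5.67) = 1.40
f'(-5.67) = 0.26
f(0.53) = 1.38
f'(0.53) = 0.25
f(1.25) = 1.40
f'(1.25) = -0.65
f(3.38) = -0.14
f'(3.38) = 0.12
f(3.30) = -0.15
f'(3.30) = 0.08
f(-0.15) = 1.32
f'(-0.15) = -0.08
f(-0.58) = 1.40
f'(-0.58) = -0.25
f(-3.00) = -0.15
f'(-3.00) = 0.07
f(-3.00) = -0.15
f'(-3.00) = 0.07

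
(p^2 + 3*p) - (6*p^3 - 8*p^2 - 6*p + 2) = -6*p^3 + 9*p^2 + 9*p - 2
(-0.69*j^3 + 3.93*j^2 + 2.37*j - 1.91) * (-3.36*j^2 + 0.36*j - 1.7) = 2.3184*j^5 - 13.4532*j^4 - 5.3754*j^3 + 0.589799999999999*j^2 - 4.7166*j + 3.247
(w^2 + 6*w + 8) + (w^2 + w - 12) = 2*w^2 + 7*w - 4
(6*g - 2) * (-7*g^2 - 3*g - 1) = -42*g^3 - 4*g^2 + 2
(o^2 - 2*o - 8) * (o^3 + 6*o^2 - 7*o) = o^5 + 4*o^4 - 27*o^3 - 34*o^2 + 56*o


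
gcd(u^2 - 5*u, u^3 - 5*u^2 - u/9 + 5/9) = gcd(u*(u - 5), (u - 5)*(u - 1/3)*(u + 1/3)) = u - 5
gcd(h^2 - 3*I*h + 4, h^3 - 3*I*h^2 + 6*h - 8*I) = h - 4*I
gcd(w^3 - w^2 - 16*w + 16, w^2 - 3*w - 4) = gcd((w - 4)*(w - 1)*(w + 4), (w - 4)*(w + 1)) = w - 4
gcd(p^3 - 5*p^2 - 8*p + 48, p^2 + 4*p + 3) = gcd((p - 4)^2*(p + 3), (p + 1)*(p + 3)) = p + 3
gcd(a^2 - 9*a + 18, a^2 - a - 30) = a - 6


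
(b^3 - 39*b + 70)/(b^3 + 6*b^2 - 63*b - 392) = (b^2 - 7*b + 10)/(b^2 - b - 56)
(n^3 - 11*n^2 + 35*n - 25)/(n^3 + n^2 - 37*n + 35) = (n - 5)/(n + 7)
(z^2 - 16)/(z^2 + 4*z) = (z - 4)/z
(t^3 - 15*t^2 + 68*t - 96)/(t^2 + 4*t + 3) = (t^3 - 15*t^2 + 68*t - 96)/(t^2 + 4*t + 3)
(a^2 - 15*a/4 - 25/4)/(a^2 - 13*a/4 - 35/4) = (4*a + 5)/(4*a + 7)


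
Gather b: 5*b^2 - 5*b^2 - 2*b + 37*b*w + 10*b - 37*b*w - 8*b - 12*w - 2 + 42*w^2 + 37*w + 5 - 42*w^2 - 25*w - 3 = 0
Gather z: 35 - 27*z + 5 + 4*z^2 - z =4*z^2 - 28*z + 40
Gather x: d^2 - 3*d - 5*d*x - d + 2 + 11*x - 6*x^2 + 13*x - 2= d^2 - 4*d - 6*x^2 + x*(24 - 5*d)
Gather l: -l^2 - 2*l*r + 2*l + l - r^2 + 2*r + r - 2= -l^2 + l*(3 - 2*r) - r^2 + 3*r - 2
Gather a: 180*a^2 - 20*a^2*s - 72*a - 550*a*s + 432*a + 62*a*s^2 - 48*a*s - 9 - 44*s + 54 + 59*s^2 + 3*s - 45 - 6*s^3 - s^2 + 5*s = a^2*(180 - 20*s) + a*(62*s^2 - 598*s + 360) - 6*s^3 + 58*s^2 - 36*s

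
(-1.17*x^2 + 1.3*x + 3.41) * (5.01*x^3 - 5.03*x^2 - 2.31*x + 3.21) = -5.8617*x^5 + 12.3981*x^4 + 13.2478*x^3 - 23.911*x^2 - 3.7041*x + 10.9461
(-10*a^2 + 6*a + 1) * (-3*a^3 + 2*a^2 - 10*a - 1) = 30*a^5 - 38*a^4 + 109*a^3 - 48*a^2 - 16*a - 1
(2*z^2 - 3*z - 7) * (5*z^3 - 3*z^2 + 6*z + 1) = 10*z^5 - 21*z^4 - 14*z^3 + 5*z^2 - 45*z - 7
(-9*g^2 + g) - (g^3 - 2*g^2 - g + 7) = -g^3 - 7*g^2 + 2*g - 7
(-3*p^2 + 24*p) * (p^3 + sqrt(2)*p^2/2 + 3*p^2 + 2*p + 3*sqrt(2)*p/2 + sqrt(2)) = -3*p^5 - 3*sqrt(2)*p^4/2 + 15*p^4 + 15*sqrt(2)*p^3/2 + 66*p^3 + 33*sqrt(2)*p^2 + 48*p^2 + 24*sqrt(2)*p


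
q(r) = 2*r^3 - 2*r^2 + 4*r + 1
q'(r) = 6*r^2 - 4*r + 4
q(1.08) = 5.51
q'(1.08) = 6.68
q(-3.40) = -114.33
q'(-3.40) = 86.96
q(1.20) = 6.38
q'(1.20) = 7.84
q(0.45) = 2.58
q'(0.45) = 3.42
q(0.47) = 2.65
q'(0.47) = 3.45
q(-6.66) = -705.17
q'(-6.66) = 296.77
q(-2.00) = -31.00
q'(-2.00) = 36.00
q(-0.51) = -1.83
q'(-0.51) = 7.60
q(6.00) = 385.00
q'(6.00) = 196.00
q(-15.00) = -7259.00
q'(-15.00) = 1414.00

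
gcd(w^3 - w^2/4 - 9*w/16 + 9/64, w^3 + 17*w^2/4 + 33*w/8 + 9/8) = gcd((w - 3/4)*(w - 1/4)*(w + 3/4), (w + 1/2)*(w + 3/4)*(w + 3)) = w + 3/4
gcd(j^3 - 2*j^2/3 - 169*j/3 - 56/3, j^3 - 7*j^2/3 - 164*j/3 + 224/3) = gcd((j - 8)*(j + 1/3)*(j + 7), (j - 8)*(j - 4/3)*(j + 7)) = j^2 - j - 56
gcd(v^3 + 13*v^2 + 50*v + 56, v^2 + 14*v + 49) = v + 7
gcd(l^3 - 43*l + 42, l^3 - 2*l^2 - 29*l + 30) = l^2 - 7*l + 6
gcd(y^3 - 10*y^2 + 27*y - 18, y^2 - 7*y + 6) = y^2 - 7*y + 6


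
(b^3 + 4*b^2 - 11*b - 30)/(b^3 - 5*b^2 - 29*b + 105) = (b + 2)/(b - 7)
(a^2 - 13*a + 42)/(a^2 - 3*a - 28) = (a - 6)/(a + 4)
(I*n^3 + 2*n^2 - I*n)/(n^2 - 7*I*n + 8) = n*(I*n^2 + 2*n - I)/(n^2 - 7*I*n + 8)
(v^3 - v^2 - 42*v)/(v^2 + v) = (v^2 - v - 42)/(v + 1)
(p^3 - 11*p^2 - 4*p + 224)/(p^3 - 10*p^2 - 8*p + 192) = (p - 7)/(p - 6)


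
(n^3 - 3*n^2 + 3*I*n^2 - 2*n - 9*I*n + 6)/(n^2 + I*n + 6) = (n^3 + 3*n^2*(-1 + I) - n*(2 + 9*I) + 6)/(n^2 + I*n + 6)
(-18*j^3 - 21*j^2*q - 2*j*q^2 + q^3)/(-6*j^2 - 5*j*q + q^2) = 3*j + q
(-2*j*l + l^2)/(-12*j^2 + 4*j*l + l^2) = l/(6*j + l)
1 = 1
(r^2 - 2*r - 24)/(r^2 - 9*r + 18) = (r + 4)/(r - 3)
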